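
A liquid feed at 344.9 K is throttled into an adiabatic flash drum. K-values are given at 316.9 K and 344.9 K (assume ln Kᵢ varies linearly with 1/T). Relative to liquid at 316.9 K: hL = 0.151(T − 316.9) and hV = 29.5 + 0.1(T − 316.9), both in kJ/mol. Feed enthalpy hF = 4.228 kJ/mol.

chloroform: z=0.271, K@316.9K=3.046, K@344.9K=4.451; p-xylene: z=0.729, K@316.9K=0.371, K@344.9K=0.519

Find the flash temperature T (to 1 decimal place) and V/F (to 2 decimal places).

Adiabatic flash: solve Rachford–Rice at each trial T, then check hF = ψ·hV(T) + (1−ψ)·hL(T).
  T = 316.9 K: K = (3.046, 0.371), RR gives ψ = 0.075, H_out = 2.199 kJ/mol
  T = 344.9 K: K = (4.451, 0.519), RR gives ψ = 0.352, H_out = 14.114 kJ/mol
  T = 330.9 K: K = (3.712, 0.442), RR gives ψ = 0.217, H_out = 8.354 kJ/mol
  T = 323.9 K: K = (3.370, 0.406), RR gives ψ = 0.148, H_out = 5.380 kJ/mol
  T = 320.4 K: K = (3.205, 0.388), RR gives ψ = 0.112, H_out = 3.824 kJ/mol
  T = 322.1 K: K = (3.285, 0.397), RR gives ψ = 0.130, H_out = 4.587 kJ/mol
Linear interpolation between T = 320.4 (H_out = 3.824) and T = 322.1 (H_out = 4.587) on hF = 4.228 gives T ≈ 321.3 K, at which ψ = 0.12.

T = 321.3 K, V/F = 0.12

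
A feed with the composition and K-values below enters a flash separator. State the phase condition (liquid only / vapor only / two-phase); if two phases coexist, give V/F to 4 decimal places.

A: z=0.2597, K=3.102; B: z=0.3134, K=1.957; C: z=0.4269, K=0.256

ΣzᵢKᵢ = 1.5282; Σzᵢ/Kᵢ = 1.9114.
Both exceed 1, so a two-phase solution exists.
Newton iteration, ψ⁰ = 0.5:
  ψ = 0.5000: g = -0.03674, g' = -1.0033 → ψ = 0.4634
  ψ = 0.4634: g = -0.00041, g' = -0.9826 → ψ = 0.4630
Converged at ψ = 0.4630.

two-phase, V/F = 0.4630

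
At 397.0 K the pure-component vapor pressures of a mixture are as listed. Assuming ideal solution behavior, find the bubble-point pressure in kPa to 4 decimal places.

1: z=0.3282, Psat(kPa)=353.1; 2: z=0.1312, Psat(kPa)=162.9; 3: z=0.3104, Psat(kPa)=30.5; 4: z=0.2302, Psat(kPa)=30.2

Pbub = 153.6791 kPa

At the bubble point ψ → 0, so ΣzᵢKᵢ = 1 with Kᵢ = Pᵢˢᵃᵗ/P ⇒ P = ΣzᵢPᵢˢᵃᵗ.
P = 0.3282·353.1 + 0.1312·162.9 + 0.3104·30.5 + 0.2302·30.2 = 153.6791 kPa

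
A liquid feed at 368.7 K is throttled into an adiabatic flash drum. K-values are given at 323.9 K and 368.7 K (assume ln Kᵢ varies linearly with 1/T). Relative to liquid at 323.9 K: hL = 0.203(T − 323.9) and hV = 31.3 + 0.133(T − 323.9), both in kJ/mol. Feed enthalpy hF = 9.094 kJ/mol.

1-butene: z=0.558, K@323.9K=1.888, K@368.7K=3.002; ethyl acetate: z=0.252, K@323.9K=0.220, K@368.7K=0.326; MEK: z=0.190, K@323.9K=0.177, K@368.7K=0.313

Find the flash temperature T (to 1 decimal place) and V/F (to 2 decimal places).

Adiabatic flash: solve Rachford–Rice at each trial T, then check hF = ψ·hV(T) + (1−ψ)·hL(T).
  T = 323.9 K: K = (1.888, 0.220, 0.177), RR gives ψ = 0.201, H_out = 6.291 kJ/mol
  T = 368.7 K: K = (3.002, 0.326, 0.313), RR gives ψ = 0.600, H_out = 26.000 kJ/mol
  T = 346.3 K: K = (2.417, 0.271, 0.240), RR gives ψ = 0.440, H_out = 17.616 kJ/mol
  T = 335.1 K: K = (2.145, 0.245, 0.207), RR gives ψ = 0.337, H_out = 12.566 kJ/mol
  T = 329.5 K: K = (2.015, 0.232, 0.192), RR gives ψ = 0.275, H_out = 9.635 kJ/mol
  T = 326.7 K: K = (1.951, 0.226, 0.184), RR gives ψ = 0.240, H_out = 8.024 kJ/mol
  T = 328.1 K: K = (1.983, 0.229, 0.188), RR gives ψ = 0.258, H_out = 8.844 kJ/mol
Linear interpolation between T = 328.1 (H_out = 8.844) and T = 329.5 (H_out = 9.635) on hF = 9.094 gives T ≈ 328.5 K, at which ψ = 0.26.

T = 328.5 K, V/F = 0.26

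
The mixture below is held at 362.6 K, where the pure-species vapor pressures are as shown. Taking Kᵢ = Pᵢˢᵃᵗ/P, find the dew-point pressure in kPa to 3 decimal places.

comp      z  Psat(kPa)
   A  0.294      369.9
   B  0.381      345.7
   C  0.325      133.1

At the dew point ψ → 1, so Σzᵢ/Kᵢ = 1 with Kᵢ = Pᵢˢᵃᵗ/P ⇒ 1/P = Σzᵢ/Pᵢˢᵃᵗ.
1/P = 0.294/369.9 + 0.381/345.7 + 0.325/133.1 = 0.004339 ⇒ P = 230.484 kPa

Pdew = 230.484 kPa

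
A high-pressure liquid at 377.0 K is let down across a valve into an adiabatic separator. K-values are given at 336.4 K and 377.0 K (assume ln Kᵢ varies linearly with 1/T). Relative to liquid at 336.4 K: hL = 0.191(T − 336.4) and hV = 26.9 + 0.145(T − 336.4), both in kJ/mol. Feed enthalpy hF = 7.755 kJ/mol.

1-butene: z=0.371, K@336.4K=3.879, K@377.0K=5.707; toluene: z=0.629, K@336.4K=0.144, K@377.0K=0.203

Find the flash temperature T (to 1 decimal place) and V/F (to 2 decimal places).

T = 343.5 K, V/F = 0.24

Adiabatic flash: solve Rachford–Rice at each trial T, then check hF = ψ·hV(T) + (1−ψ)·hL(T).
  T = 336.4 K: K = (3.879, 0.144), RR gives ψ = 0.215, H_out = 5.782 kJ/mol
  T = 377.0 K: K = (5.707, 0.203), RR gives ψ = 0.332, H_out = 16.062 kJ/mol
  T = 356.7 K: K = (4.757, 0.173), RR gives ψ = 0.281, H_out = 11.174 kJ/mol
  T = 346.5 K: K = (4.306, 0.158), RR gives ψ = 0.250, H_out = 8.548 kJ/mol
  T = 341.4 K: K = (4.088, 0.151), RR gives ψ = 0.233, H_out = 7.176 kJ/mol
  T = 343.9 K: K = (4.194, 0.154), RR gives ψ = 0.242, H_out = 7.854 kJ/mol
  T = 342.6 K: K = (4.139, 0.153), RR gives ψ = 0.237, H_out = 7.503 kJ/mol
Linear interpolation between T = 342.6 (H_out = 7.503) and T = 343.9 (H_out = 7.854) on hF = 7.755 gives T ≈ 343.5 K, at which ψ = 0.24.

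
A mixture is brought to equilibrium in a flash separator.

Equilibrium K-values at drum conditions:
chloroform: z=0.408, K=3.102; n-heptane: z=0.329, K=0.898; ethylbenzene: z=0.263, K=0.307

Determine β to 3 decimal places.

Rachford–Rice: g(β) = Σ zᵢ(Kᵢ−1)/(1+β(Kᵢ−1)) = 0.
Check two-phase: ΣzᵢKᵢ = 1.642 > 1 and Σzᵢ/Kᵢ = 1.355 > 1, so g(0) = 0.642 > 0 and g(1) = -0.355 < 0.
Newton–Raphson from β = 0.5:
  β = 0.500: g = 0.1039, g' = -0.728 → β = 0.643
Converged at β = 0.643.

β = 0.643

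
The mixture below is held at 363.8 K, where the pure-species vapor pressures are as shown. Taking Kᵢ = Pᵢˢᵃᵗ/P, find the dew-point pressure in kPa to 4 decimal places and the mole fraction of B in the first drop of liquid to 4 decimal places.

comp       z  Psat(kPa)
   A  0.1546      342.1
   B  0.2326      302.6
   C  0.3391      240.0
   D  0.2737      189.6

Pdew = 245.2743 kPa, x_B = 0.1885

At the dew point ψ → 1, so Σzᵢ/Kᵢ = 1 with Kᵢ = Pᵢˢᵃᵗ/P ⇒ 1/P = Σzᵢ/Pᵢˢᵃᵗ.
1/P = 0.1546/342.1 + 0.2326/302.6 + 0.3391/240.0 + 0.2737/189.6 = 0.0040771 ⇒ P = 245.2743 kPa
xᵢ = zᵢP/Pᵢˢᵃᵗ ⇒ x_B = 0.2326·245.2743/302.6 = 0.1885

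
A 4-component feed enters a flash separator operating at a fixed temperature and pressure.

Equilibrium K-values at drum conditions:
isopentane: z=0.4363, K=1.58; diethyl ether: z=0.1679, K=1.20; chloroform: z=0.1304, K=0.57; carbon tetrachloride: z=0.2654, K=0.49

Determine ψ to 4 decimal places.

ψ = 0.3948

Rachford–Rice: g(ψ) = Σ zᵢ(Kᵢ−1)/(1+ψ(Kᵢ−1)) = 0.
g(0) = ΣzᵢKᵢ − 1 = 0.0952 and g(1) = 1 − Σzᵢ/Kᵢ = -0.1865, so a root lies in (0, 1).
Newton iteration, ψ⁰ = 0.64:
  ψ = 0.6400: g = -0.06398, g' = -0.2814 → ψ = 0.4126
  ψ = 0.4126: g = -0.00438, g' = -0.2477 → ψ = 0.3949
  ψ = 0.3949: g = -0.00001, g' = -0.2462 → ψ = 0.3948
Converged at ψ = 0.3948.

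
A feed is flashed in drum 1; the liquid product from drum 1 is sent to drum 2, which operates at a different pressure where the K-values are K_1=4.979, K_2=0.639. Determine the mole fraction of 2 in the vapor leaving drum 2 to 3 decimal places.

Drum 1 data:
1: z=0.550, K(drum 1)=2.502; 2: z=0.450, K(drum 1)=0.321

Drum 1:
Material balance + equilibrium reduce to Σ zᵢ(Kᵢ−1)/(1+ψ₁(Kᵢ−1)) = 0.
Check two-phase: ΣzᵢKᵢ = 1.521 > 1 and Σzᵢ/Kᵢ = 1.622 > 1, so g(0) = 0.521 > 0 and g(1) = -0.622 < 0.
Binary case is linear: z₁(K₁−1)(1+ψ₁(K₂−1)) + z₂(K₂−1)(1+ψ₁(K₁−1)) = 0
⇒ ψ₁ = [z₁(K₁−1)+z₂(K₂−1)] / [−(K₁−1)(K₂−1)] = 0.5205/1.0199 = 0.510
Drum-1 compositions:
  1: x = 0.311, y = 0.779
  2: x = 0.689, y = 0.221
Drum-2 feed = drum-1 liquid: z₂ = (0.3113, 0.6887).
Drum 2:
Let ψ₂ = V/F and solve Σ zᵢ(Kᵢ−1)/(1+ψ₂(Kᵢ−1)) = 0.
g(0) = ΣzᵢKᵢ − 1 = 0.990 and g(1) = 1 − Σzᵢ/Kᵢ = -0.140, so a root lies in (0, 1).
Iterate (Newton) starting at ψ₂ = 0.5:
  ψ₂ = 0.500: g = 0.1110, g' = -0.685 → ψ₂ = 0.662
  ψ₂ = 0.662: g = 0.0142, g' = -0.528 → ψ₂ = 0.689
Converged at ψ₂ = 0.689.
  1: x = 0.083, y = 0.414
  2: x = 0.917, y = 0.586

y_2 (drum 2) = 0.586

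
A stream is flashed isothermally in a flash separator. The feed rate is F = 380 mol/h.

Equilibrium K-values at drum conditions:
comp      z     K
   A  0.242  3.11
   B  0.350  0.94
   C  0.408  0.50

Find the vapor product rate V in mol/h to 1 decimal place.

Newton–Raphson from ψ = 0.5:
  ψ = 0.500: g = -0.0452, g' = -0.438 → ψ = 0.397
  ψ = 0.397: g = 0.0019, g' = -0.479 → ψ = 0.401
Converged at ψ = 0.401.
Then V = ψ·F = 0.4008·380 = 152.3 mol/h and L = F − V = 227.7 mol/h.

V = 152.3 mol/h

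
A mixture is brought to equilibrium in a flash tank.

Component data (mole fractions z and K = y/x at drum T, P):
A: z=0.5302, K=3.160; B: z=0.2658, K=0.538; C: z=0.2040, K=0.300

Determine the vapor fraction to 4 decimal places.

Newton iteration, ψ⁰ = 0.42:
  ψ = 0.4200: g = 0.24585, g' = -0.9680 → ψ = 0.6740
  ψ = 0.6740: g = 0.01766, g' = -0.8881 → ψ = 0.6939
  ψ = 0.6939: g = -0.00008, g' = -0.8970 → ψ = 0.6938
Converged at ψ = 0.6938.

ψ = 0.6938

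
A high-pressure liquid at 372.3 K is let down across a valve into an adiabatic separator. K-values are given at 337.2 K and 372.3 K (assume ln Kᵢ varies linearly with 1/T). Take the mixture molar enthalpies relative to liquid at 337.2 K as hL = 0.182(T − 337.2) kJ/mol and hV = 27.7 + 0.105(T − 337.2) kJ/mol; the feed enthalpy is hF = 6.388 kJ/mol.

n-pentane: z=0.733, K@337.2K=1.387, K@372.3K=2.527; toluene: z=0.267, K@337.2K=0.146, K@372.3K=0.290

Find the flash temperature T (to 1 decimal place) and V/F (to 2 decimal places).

T = 338.4 K, V/F = 0.22

Adiabatic flash: solve Rachford–Rice at each trial T, then check hF = ψ·hV(T) + (1−ψ)·hL(T).
  T = 337.2 K: K = (1.387, 0.146), RR gives ψ = 0.168, H_out = 4.664 kJ/mol
  T = 372.3 K: K = (2.527, 0.290), RR gives ψ = 0.858, H_out = 27.824 kJ/mol
  T = 354.8 K: K = (1.902, 0.209), RR gives ψ = 0.631, H_out = 19.831 kJ/mol
  T = 346.0 K: K = (1.631, 0.176), RR gives ψ = 0.466, H_out = 14.190 kJ/mol
  T = 341.6 K: K = (1.505, 0.160), RR gives ψ = 0.345, H_out = 10.234 kJ/mol
  T = 339.4 K: K = (1.445, 0.153), RR gives ψ = 0.266, H_out = 7.724 kJ/mol
Linear interpolation between T = 337.2 (H_out = 4.664) and T = 339.4 (H_out = 7.724) on hF = 6.388 gives T ≈ 338.4 K, at which ψ = 0.22.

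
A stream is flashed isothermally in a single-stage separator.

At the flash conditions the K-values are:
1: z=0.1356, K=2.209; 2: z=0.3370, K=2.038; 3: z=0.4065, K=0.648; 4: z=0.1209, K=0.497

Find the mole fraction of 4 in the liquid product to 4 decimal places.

Newton iteration, ψ⁰ = 0.5:
  ψ = 0.5000: g = 0.07757, g' = -0.3631 → ψ = 0.7136
  ψ = 0.7136: g = 0.00302, g' = -0.3412 → ψ = 0.7224
Converged at ψ = 0.7224.
Compositions from xᵢ = zᵢ/(1+ψ(Kᵢ−1)), yᵢ = Kᵢxᵢ:
  1: x = 0.0724, y = 0.1599
  2: x = 0.1926, y = 0.3925
  3: x = 0.5451, y = 0.3532
  4: x = 0.1899, y = 0.0944

x_4 = 0.1899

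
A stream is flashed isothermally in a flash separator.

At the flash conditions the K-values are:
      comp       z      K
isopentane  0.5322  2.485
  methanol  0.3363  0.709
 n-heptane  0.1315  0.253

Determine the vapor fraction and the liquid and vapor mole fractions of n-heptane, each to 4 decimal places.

Material balance + equilibrium reduce to Σ zᵢ(Kᵢ−1)/(1+ψ(Kᵢ−1)) = 0.
Check two-phase: ΣzᵢKᵢ = 1.5942 > 1 and Σzᵢ/Kᵢ = 1.2083 > 1, so g(0) = 0.5942 > 0 and g(1) = -0.2083 < 0.
Newton–Raphson from ψ = 0.5:
  ψ = 0.5000: g = 0.18223, g' = -0.6125 → ψ = 0.7975
  ψ = 0.7975: g = -0.00863, g' = -0.7433 → ψ = 0.7859
  ψ = 0.7859: g = -0.00009, g' = -0.7282 → ψ = 0.7858
Converged at ψ = 0.7858.
Compositions from xᵢ = zᵢ/(1+ψ(Kᵢ−1)), yᵢ = Kᵢxᵢ:
  isopentane: x = 0.2456, y = 0.6103
  methanol: x = 0.4360, y = 0.3091
  n-heptane: x = 0.3184, y = 0.0806

ψ = 0.7858, x_n-heptane = 0.3184, y_n-heptane = 0.0806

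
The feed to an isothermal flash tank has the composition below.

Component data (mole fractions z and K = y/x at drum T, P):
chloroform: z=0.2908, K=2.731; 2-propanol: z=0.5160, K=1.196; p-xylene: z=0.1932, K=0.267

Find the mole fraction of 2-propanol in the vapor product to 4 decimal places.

Material balance + equilibrium reduce to Σ zᵢ(Kᵢ−1)/(1+V/F(Kᵢ−1)) = 0.
Check two-phase: ΣzᵢKᵢ = 1.4629 > 1 and Σzᵢ/Kᵢ = 1.2615 > 1, so g(0) = 0.4629 > 0 and g(1) = -0.2615 < 0.
Newton iteration, V/F⁰ = 0.5:
  V/F = 0.5000: g = 0.13840, g' = -0.5255 → V/F = 0.7634
  V/F = 0.7634: g = -0.01671, g' = -0.7118 → V/F = 0.7399
  V/F = 0.7399: g = -0.00040, g' = -0.6782 → V/F = 0.7393
Converged at V/F = 0.7393.
Compositions from xᵢ = zᵢ/(1+V/F(Kᵢ−1)), yᵢ = Kᵢxᵢ:
  chloroform: x = 0.1276, y = 0.3484
  2-propanol: x = 0.4507, y = 0.5390
  p-xylene: x = 0.4217, y = 0.1126

y_2-propanol = 0.5390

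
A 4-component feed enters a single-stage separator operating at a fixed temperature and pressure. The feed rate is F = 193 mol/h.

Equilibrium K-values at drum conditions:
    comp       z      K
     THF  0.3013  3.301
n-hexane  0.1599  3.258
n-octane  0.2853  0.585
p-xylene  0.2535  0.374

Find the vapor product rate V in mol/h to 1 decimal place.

Rachford–Rice: g(β) = Σ zᵢ(Kᵢ−1)/(1+β(Kᵢ−1)) = 0.
Check two-phase: ΣzᵢKᵢ = 1.7773 > 1 and Σzᵢ/Kᵢ = 1.3059 > 1, so g(0) = 0.7773 > 0 and g(1) = -0.3059 < 0.
Iterate (Newton) starting at β = 0.5:
  β = 0.5000: g = 0.11158, g' = -0.8135 → β = 0.6372
  β = 0.6372: g = 0.00423, g' = -0.7651 → β = 0.6427
Converged at β = 0.6427.
Then V = β·F = 0.6427·193 = 124.0 mol/h and L = F − V = 69.0 mol/h.

V = 124.0 mol/h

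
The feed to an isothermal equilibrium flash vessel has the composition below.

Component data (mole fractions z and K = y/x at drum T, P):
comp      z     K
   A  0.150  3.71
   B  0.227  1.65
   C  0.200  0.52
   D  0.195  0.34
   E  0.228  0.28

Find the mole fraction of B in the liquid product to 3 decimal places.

Let ψ = V/F and solve Σ zᵢ(Kᵢ−1)/(1+ψ(Kᵢ−1)) = 0.
Check two-phase: ΣzᵢKᵢ = 1.165 > 1 and Σzᵢ/Kᵢ = 1.950 > 1, so g(0) = 0.165 > 0 and g(1) = -0.950 < 0.
Newton iteration, ψ⁰ = 0.69:
  ψ = 0.690: g = -0.4626, g' = -1.036 → ψ = 0.243
  ψ = 0.243: g = -0.0887, g' = -0.825 → ψ = 0.136
  ψ = 0.136: g = 0.0067, g' = -0.970 → ψ = 0.143
Converged at ψ = 0.143.
Compositions from xᵢ = zᵢ/(1+ψ(Kᵢ−1)), yᵢ = Kᵢxᵢ:
  A: x = 0.108, y = 0.401
  B: x = 0.208, y = 0.343
  C: x = 0.215, y = 0.112
  D: x = 0.215, y = 0.073
  E: x = 0.254, y = 0.071

x_B = 0.208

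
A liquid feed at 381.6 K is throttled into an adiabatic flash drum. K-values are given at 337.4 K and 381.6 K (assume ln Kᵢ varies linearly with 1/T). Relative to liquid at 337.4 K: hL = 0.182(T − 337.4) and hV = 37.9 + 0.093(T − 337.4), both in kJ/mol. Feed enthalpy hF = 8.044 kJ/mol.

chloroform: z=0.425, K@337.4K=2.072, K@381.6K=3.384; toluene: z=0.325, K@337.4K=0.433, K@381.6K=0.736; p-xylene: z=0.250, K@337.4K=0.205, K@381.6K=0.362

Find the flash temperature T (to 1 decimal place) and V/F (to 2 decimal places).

Adiabatic flash: solve Rachford–Rice at each trial T, then check hF = ψ·hV(T) + (1−ψ)·hL(T).
  T = 337.4 K: K = (2.072, 0.433, 0.205), RR gives ψ = 0.100, H_out = 3.802 kJ/mol
  T = 381.6 K: K = (3.384, 0.736, 0.362), RR gives ψ = 0.680, H_out = 31.154 kJ/mol
  T = 359.5 K: K = (2.688, 0.574, 0.277), RR gives ψ = 0.409, H_out = 18.725 kJ/mol
  T = 348.4 K: K = (2.368, 0.500, 0.239), RR gives ψ = 0.267, H_out = 11.858 kJ/mol
  T = 342.9 K: K = (2.218, 0.466, 0.222), RR gives ψ = 0.188, H_out = 8.049 kJ/mol
  T = 340.1 K: K = (2.143, 0.449, 0.213), RR gives ψ = 0.145, H_out = 5.952 kJ/mol
  T = 341.5 K: K = (2.180, 0.457, 0.217), RR gives ψ = 0.167, H_out = 7.016 kJ/mol
Linear interpolation between T = 341.5 (H_out = 7.016) and T = 342.9 (H_out = 8.049) on hF = 8.044 gives T ≈ 342.9 K, at which ψ = 0.19.

T = 342.9 K, V/F = 0.19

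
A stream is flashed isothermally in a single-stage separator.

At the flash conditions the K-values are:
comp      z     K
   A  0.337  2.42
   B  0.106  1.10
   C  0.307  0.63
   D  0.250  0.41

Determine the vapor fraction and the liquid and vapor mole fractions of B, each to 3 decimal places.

Rachford–Rice: g(ψ) = Σ zᵢ(Kᵢ−1)/(1+ψ(Kᵢ−1)) = 0.
g(0) = ΣzᵢKᵢ − 1 = 0.228 and g(1) = 1 − Σzᵢ/Kᵢ = -0.333, so a root lies in (0, 1).
Iterate (Newton) starting at ψ = 0.5:
  ψ = 0.500: g = -0.0587, g' = -0.472 → ψ = 0.376
  ψ = 0.376: g = 0.0009, g' = -0.490 → ψ = 0.377
Converged at ψ = 0.377.
Compositions from xᵢ = zᵢ/(1+ψ(Kᵢ−1)), yᵢ = Kᵢxᵢ:
  A: x = 0.219, y = 0.531
  B: x = 0.102, y = 0.112
  C: x = 0.357, y = 0.225
  D: x = 0.322, y = 0.132

ψ = 0.377, x_B = 0.102, y_B = 0.112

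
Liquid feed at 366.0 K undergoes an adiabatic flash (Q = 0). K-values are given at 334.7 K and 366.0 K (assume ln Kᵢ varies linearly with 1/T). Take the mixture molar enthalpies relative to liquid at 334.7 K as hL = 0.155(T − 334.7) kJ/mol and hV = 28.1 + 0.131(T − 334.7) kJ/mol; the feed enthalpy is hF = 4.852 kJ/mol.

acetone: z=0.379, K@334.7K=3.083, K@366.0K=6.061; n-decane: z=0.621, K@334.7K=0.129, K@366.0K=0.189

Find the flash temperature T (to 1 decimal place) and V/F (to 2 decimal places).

Adiabatic flash: solve Rachford–Rice at each trial T, then check hF = ψ·hV(T) + (1−ψ)·hL(T).
  T = 334.7 K: K = (3.083, 0.129), RR gives ψ = 0.137, H_out = 3.850 kJ/mol
  T = 366.0 K: K = (6.061, 0.189), RR gives ψ = 0.345, H_out = 14.276 kJ/mol
  T = 350.4 K: K = (4.393, 0.158), RR gives ψ = 0.267, H_out = 9.832 kJ/mol
  T = 342.5 K: K = (3.691, 0.143), RR gives ψ = 0.211, H_out = 7.109 kJ/mol
  T = 338.6 K: K = (3.377, 0.136), RR gives ψ = 0.177, H_out = 5.570 kJ/mol
  T = 336.6 K: K = (3.224, 0.132), RR gives ψ = 0.158, H_out = 4.714 kJ/mol
Linear interpolation between T = 336.6 (H_out = 4.714) and T = 338.6 (H_out = 5.570) on hF = 4.852 gives T ≈ 336.9 K, at which ψ = 0.16.

T = 336.9 K, V/F = 0.16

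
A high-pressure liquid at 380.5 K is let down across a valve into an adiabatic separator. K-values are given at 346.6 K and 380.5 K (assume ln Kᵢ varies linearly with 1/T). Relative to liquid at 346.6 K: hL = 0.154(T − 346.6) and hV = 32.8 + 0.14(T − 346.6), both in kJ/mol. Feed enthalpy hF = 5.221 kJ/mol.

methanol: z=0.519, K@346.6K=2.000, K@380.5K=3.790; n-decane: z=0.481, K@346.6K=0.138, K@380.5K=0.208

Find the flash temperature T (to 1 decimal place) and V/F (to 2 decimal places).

Adiabatic flash: solve Rachford–Rice at each trial T, then check hF = ψ·hV(T) + (1−ψ)·hL(T).
  T = 346.6 K: K = (2.000, 0.138), RR gives ψ = 0.121, H_out = 3.972 kJ/mol
  T = 380.5 K: K = (3.790, 0.208), RR gives ψ = 0.483, H_out = 20.831 kJ/mol
  T = 363.6 K: K = (2.797, 0.171), RR gives ψ = 0.359, H_out = 14.292 kJ/mol
  T = 355.1 K: K = (2.375, 0.154), RR gives ψ = 0.264, H_out = 9.925 kJ/mol
  T = 350.9 K: K = (2.184, 0.146), RR gives ψ = 0.201, H_out = 7.257 kJ/mol
  T = 348.8 K: K = (2.093, 0.142), RR gives ψ = 0.165, H_out = 5.736 kJ/mol
  T = 347.7 K: K = (2.046, 0.140), RR gives ψ = 0.144, H_out = 4.878 kJ/mol
Linear interpolation between T = 347.7 (H_out = 4.878) and T = 348.8 (H_out = 5.736) on hF = 5.221 gives T ≈ 348.1 K, at which ψ = 0.15.

T = 348.1 K, V/F = 0.15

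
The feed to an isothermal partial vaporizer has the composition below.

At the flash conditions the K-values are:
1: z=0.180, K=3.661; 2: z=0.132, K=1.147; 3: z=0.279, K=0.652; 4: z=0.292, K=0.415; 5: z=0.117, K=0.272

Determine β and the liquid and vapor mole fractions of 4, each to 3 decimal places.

β = 0.124, x_4 = 0.315, y_4 = 0.131

Material balance + equilibrium reduce to Σ zᵢ(Kᵢ−1)/(1+β(Kᵢ−1)) = 0.
Check two-phase: ΣzᵢKᵢ = 1.145 > 1 and Σzᵢ/Kᵢ = 1.726 > 1, so g(0) = 0.145 > 0 and g(1) = -0.726 < 0.
Iterate (Newton) starting at β = 0.69:
  β = 0.690: g = -0.3989, g' = -0.751 → β = 0.159
  β = 0.159: g = -0.0316, g' = -0.871 → β = 0.122
  β = 0.122: g = 0.0015, g' = -0.956 → β = 0.124
Converged at β = 0.124.
Compositions from xᵢ = zᵢ/(1+β(Kᵢ−1)), yᵢ = Kᵢxᵢ:
  1: x = 0.135, y = 0.496
  2: x = 0.130, y = 0.149
  3: x = 0.292, y = 0.190
  4: x = 0.315, y = 0.131
  5: x = 0.129, y = 0.035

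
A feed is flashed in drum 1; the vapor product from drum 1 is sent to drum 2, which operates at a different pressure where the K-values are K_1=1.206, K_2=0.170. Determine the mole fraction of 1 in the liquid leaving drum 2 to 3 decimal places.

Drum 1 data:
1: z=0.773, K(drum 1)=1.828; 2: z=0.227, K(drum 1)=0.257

x_1 (drum 2) = 0.801

Drum 1:
Let ψ₁ = V/F and solve Σ zᵢ(Kᵢ−1)/(1+ψ₁(Kᵢ−1)) = 0.
Feasibility: ΣzᵢKᵢ = 1.471, Σzᵢ/Kᵢ = 1.306 — both > 1, two phases present.
Binary case is linear: z₁(K₁−1)(1+ψ₁(K₂−1)) + z₂(K₂−1)(1+ψ₁(K₁−1)) = 0
⇒ ψ₁ = [z₁(K₁−1)+z₂(K₂−1)] / [−(K₁−1)(K₂−1)] = 0.4714/0.6152 = 0.766
Drum-1 compositions:
  1: x = 0.473, y = 0.865
  2: x = 0.527, y = 0.135
Drum-2 feed = drum-1 vapor: z₂ = (0.8645, 0.1355).
Drum 2:
Let ψ₂ = V/F and solve Σ zᵢ(Kᵢ−1)/(1+ψ₂(Kᵢ−1)) = 0.
Check two-phase: ΣzᵢKᵢ = 1.066 > 1 and Σzᵢ/Kᵢ = 1.514 > 1, so g(0) = 0.066 > 0 and g(1) = -0.514 < 0.
Newton iteration, ψ₂⁰ = 0.5:
  ψ₂ = 0.500: g = -0.0307, g' = -0.303 → ψ₂ = 0.399
  ψ₂ = 0.399: g = -0.0034, g' = -0.240 → ψ₂ = 0.384
Converged at ψ₂ = 0.384.
  1: x = 0.801, y = 0.966
  2: x = 0.199, y = 0.034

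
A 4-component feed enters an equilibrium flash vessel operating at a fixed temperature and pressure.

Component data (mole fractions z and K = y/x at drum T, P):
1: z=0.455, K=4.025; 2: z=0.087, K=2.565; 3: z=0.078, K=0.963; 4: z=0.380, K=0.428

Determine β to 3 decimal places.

Rachford–Rice: g(β) = Σ zᵢ(Kᵢ−1)/(1+β(Kᵢ−1)) = 0.
Check two-phase: ΣzᵢKᵢ = 2.292 > 1 and Σzᵢ/Kᵢ = 1.116 > 1, so g(0) = 1.292 > 0 and g(1) = -0.116 < 0.
Iterate (Newton) starting at β = 0.63:
  β = 0.630: g = 0.1995, g' = -0.851 → β = 0.864
  β = 0.864: g = 0.0058, g' = -0.844 → β = 0.871
Converged at β = 0.871.

β = 0.871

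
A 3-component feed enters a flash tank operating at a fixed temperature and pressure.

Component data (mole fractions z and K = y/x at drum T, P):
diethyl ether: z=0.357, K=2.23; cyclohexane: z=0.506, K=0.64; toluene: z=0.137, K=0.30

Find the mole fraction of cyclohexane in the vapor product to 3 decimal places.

y_cyclohexane = 0.362

Newton iteration, ψ⁰ = 0.5:
  ψ = 0.500: g = -0.0978, g' = -0.463 → ψ = 0.289
  ψ = 0.289: g = 0.0004, g' = -0.481 → ψ = 0.290
Converged at ψ = 0.290.
Compositions from xᵢ = zᵢ/(1+ψ(Kᵢ−1)), yᵢ = Kᵢxᵢ:
  diethyl ether: x = 0.263, y = 0.587
  cyclohexane: x = 0.565, y = 0.362
  toluene: x = 0.172, y = 0.052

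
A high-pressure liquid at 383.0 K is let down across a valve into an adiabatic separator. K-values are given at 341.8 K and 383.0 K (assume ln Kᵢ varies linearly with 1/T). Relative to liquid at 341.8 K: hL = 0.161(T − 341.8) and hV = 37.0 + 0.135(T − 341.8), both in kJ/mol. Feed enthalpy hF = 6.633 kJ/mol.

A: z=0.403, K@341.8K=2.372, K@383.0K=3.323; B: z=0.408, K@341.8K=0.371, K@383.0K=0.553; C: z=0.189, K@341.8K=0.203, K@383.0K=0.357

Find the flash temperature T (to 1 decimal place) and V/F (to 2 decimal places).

T = 343.5 K, V/F = 0.17

Adiabatic flash: solve Rachford–Rice at each trial T, then check hF = ψ·hV(T) + (1−ψ)·hL(T).
  T = 341.8 K: K = (2.372, 0.371, 0.203), RR gives ψ = 0.155, H_out = 5.724 kJ/mol
  T = 383.0 K: K = (3.323, 0.553, 0.357), RR gives ψ = 0.525, H_out = 25.497 kJ/mol
  T = 362.4 K: K = (2.835, 0.458, 0.274), RR gives ψ = 0.342, H_out = 15.797 kJ/mol
  T = 352.1 K: K = (2.600, 0.414, 0.237), RR gives ψ = 0.252, H_out = 10.918 kJ/mol
  T = 347.0 K: K = (2.486, 0.392, 0.220), RR gives ψ = 0.205, H_out = 8.402 kJ/mol
  T = 344.4 K: K = (2.429, 0.382, 0.211), RR gives ψ = 0.180, H_out = 7.080 kJ/mol
  T = 343.1 K: K = (2.400, 0.376, 0.207), RR gives ψ = 0.168, H_out = 6.406 kJ/mol
Linear interpolation between T = 343.1 (H_out = 6.406) and T = 344.4 (H_out = 7.080) on hF = 6.633 gives T ≈ 343.5 K, at which ψ = 0.17.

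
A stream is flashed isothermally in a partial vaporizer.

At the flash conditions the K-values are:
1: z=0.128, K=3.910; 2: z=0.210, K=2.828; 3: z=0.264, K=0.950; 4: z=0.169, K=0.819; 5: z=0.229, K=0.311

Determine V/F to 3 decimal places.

Rachford–Rice: g(V/F) = Σ zᵢ(Kᵢ−1)/(1+V/F(Kᵢ−1)) = 0.
g(0) = ΣzᵢKᵢ − 1 = 0.555 and g(1) = 1 − Σzᵢ/Kᵢ = -0.328, so a root lies in (0, 1).
Iterate (Newton) starting at V/F = 0.4:
  V/F = 0.400: g = 0.1296, g' = -0.680 → V/F = 0.591
  V/F = 0.591: g = 0.0077, g' = -0.626 → V/F = 0.603
Converged at V/F = 0.603.

V/F = 0.603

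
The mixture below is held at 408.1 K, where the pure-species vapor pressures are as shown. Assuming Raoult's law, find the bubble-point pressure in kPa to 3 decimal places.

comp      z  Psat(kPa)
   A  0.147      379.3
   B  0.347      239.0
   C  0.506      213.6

At the bubble point ψ → 0, so ΣzᵢKᵢ = 1 with Kᵢ = Pᵢˢᵃᵗ/P ⇒ P = ΣzᵢPᵢˢᵃᵗ.
P = 0.147·379.3 + 0.347·239.0 + 0.506·213.6 = 246.772 kPa

Pbub = 246.772 kPa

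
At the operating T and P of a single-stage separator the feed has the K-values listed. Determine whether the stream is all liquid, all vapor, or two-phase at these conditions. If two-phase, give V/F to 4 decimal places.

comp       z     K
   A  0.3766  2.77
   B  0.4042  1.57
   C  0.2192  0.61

all vapor

ΣzᵢKᵢ = 1.8115; Σzᵢ/Kᵢ = 0.7528.
Since Σzᵢ/Kᵢ < 1 the mixture is above its dew point — single vapor phase.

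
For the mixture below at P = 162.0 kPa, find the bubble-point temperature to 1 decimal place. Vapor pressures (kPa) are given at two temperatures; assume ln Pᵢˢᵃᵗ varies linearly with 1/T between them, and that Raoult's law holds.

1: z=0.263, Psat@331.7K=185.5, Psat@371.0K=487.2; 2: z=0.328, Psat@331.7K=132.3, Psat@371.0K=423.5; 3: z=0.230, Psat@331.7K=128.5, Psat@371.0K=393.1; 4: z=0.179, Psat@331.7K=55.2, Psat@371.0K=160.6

T = 338.6 K

Bubble-point temperature: ΣzᵢPᵢˢᵃᵗ(T) = P. Interpolate ln Pᵢˢᵃᵗ = aᵢ + bᵢ/T.
  T = 331.7 K: ΣzᵢPᵢˢᵃᵗ = 131.62 kPa
  T = 371.0 K: ΣzᵢPᵢˢᵃᵗ = 386.20 kPa
  T = 351.4 K: ΣzᵢPᵢˢᵃᵗ = 232.45 kPa
  T = 341.5 K: ΣzᵢPᵢˢᵃᵗ = 176.05 kPa
  T = 336.6 K: ΣzᵢPᵢˢᵃᵗ = 152.53 kPa
  T = 339.1 K: ΣzᵢPᵢˢᵃᵗ = 164.19 kPa
Interpolating between 336.6 K and 339.1 K gives T ≈ 338.6 K.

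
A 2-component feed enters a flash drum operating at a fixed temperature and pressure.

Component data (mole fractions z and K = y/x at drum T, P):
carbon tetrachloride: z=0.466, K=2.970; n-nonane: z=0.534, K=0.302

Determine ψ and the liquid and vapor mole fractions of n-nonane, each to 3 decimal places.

Let ψ = V/F and solve Σ zᵢ(Kᵢ−1)/(1+ψ(Kᵢ−1)) = 0.
g(0) = ΣzᵢKᵢ − 1 = 0.545 and g(1) = 1 − Σzᵢ/Kᵢ = -0.925, so a root lies in (0, 1).
Newton–Raphson from ψ = 0.5:
  ψ = 0.500: g = -0.1101, g' = -1.073 → ψ = 0.397
Converged at ψ = 0.397.
Compositions from xᵢ = zᵢ/(1+ψ(Kᵢ−1)), yᵢ = Kᵢxᵢ:
  carbon tetrachloride: x = 0.262, y = 0.777
  n-nonane: x = 0.738, y = 0.223

ψ = 0.397, x_n-nonane = 0.738, y_n-nonane = 0.223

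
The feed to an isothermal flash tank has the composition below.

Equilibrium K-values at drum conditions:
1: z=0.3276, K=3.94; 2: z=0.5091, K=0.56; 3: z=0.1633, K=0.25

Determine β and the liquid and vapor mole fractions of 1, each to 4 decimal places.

β = 0.3955, x_1 = 0.1515, y_1 = 0.5968

Let β = V/F and solve Σ zᵢ(Kᵢ−1)/(1+β(Kᵢ−1)) = 0.
Check two-phase: ΣzᵢKᵢ = 1.6167 > 1 and Σzᵢ/Kᵢ = 1.6455 > 1, so g(0) = 0.6167 > 0 and g(1) = -0.6455 < 0.
Newton iteration, β⁰ = 0.32:
  β = 0.3200: g = 0.07440, g' = -1.0443 → β = 0.3912
  β = 0.3912: g = 0.00400, g' = -0.9402 → β = 0.3955
Converged at β = 0.3955.
Compositions from xᵢ = zᵢ/(1+β(Kᵢ−1)), yᵢ = Kᵢxᵢ:
  1: x = 0.1515, y = 0.5968
  2: x = 0.6164, y = 0.3452
  3: x = 0.2322, y = 0.0580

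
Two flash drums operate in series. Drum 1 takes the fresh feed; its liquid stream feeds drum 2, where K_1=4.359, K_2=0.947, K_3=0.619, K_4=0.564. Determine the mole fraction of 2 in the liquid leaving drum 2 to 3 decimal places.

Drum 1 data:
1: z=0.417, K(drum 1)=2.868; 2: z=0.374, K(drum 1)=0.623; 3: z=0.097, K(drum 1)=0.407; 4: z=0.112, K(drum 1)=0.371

Drum 1:
Material balance + equilibrium reduce to Σ zᵢ(Kᵢ−1)/(1+ψ₁(Kᵢ−1)) = 0.
g(0) = ΣzᵢKᵢ − 1 = 0.510 and g(1) = 1 − Σzᵢ/Kᵢ = -0.286, so a root lies in (0, 1).
Newton–Raphson from ψ₁ = 0.54:
  ψ₁ = 0.540: g = 0.0194, g' = -0.620 → ψ₁ = 0.571
  ψ₁ = 0.571: g = 0.0001, g' = -0.613 → ψ₁ = 0.572
Converged at ψ₁ = 0.572.
Drum-1 compositions:
  1: x = 0.202, y = 0.578
  2: x = 0.477, y = 0.297
  3: x = 0.147, y = 0.060
  4: x = 0.175, y = 0.065
Drum-2 feed = drum-1 liquid: z₂ = (0.2017, 0.4767, 0.1467, 0.1749).
Drum 2:
Let ψ₂ = V/F and solve Σ zᵢ(Kᵢ−1)/(1+ψ₂(Kᵢ−1)) = 0.
g(0) = ΣzᵢKᵢ − 1 = 0.520 and g(1) = 1 − Σzᵢ/Kᵢ = -0.097, so a root lies in (0, 1).
Newton iteration, ψ₂⁰ = 0.5:
  ψ₂ = 0.500: g = 0.0603, g' = -0.405 → ψ₂ = 0.649
  ψ₂ = 0.649: g = 0.0063, g' = -0.329 → ψ₂ = 0.668
Converged at ψ₂ = 0.668.
  1: x = 0.062, y = 0.271
  2: x = 0.494, y = 0.468
  3: x = 0.197, y = 0.122
  4: x = 0.247, y = 0.139

x_2 (drum 2) = 0.494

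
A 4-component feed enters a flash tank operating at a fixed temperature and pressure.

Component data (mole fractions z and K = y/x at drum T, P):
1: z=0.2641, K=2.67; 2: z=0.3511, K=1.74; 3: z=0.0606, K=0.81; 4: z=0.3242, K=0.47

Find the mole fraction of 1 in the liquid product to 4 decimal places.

x_1 = 0.1069

Material balance + equilibrium reduce to Σ zᵢ(Kᵢ−1)/(1+ψ(Kᵢ−1)) = 0.
Check two-phase: ΣzᵢKᵢ = 1.5175 > 1 and Σzᵢ/Kᵢ = 1.0653 > 1, so g(0) = 0.5175 > 0 and g(1) = -0.0653 < 0.
Iterate (Newton) starting at ψ = 0.5:
  ψ = 0.5000: g = 0.18350, g' = -0.4924 → ψ = 0.8726
  ψ = 0.8726: g = 0.00387, g' = -0.5113 → ψ = 0.8802
Converged at ψ = 0.8802.
Compositions from xᵢ = zᵢ/(1+ψ(Kᵢ−1)), yᵢ = Kᵢxᵢ:
  1: x = 0.1069, y = 0.2855
  2: x = 0.2126, y = 0.3699
  3: x = 0.0728, y = 0.0589
  4: x = 0.6077, y = 0.2856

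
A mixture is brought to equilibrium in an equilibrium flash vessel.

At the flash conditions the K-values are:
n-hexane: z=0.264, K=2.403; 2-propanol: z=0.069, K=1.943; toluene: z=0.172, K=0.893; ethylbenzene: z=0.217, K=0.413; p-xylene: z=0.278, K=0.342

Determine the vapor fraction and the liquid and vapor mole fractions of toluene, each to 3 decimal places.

Material balance + equilibrium reduce to Σ zᵢ(Kᵢ−1)/(1+ψ(Kᵢ−1)) = 0.
g(0) = ΣzᵢKᵢ − 1 = 0.107 and g(1) = 1 − Σzᵢ/Kᵢ = -0.676, so a root lies in (0, 1).
Newton–Raphson from ψ = 0.5:
  ψ = 0.500: g = -0.2105, g' = -0.627 → ψ = 0.164
  ψ = 0.164: g = -0.0076, g' = -0.634 → ψ = 0.153
Converged at ψ = 0.153.
Compositions from xᵢ = zᵢ/(1+ψ(Kᵢ−1)), yᵢ = Kᵢxᵢ:
  n-hexane: x = 0.217, y = 0.523
  2-propanol: x = 0.060, y = 0.117
  toluene: x = 0.175, y = 0.156
  ethylbenzene: x = 0.238, y = 0.098
  p-xylene: x = 0.309, y = 0.106

ψ = 0.153, x_toluene = 0.175, y_toluene = 0.156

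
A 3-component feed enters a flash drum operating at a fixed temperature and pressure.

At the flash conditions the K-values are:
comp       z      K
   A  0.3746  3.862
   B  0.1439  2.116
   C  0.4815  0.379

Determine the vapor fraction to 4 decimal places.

ψ = 0.6149

Rachford–Rice: g(ψ) = Σ zᵢ(Kᵢ−1)/(1+ψ(Kᵢ−1)) = 0.
g(0) = ΣzᵢKᵢ − 1 = 0.9337 and g(1) = 1 − Σzᵢ/Kᵢ = -0.4355, so a root lies in (0, 1).
Iterate (Newton) starting at ψ = 0.5:
  ψ = 0.5000: g = 0.11043, g' = -0.9836 → ψ = 0.6123
  ψ = 0.6123: g = 0.00249, g' = -0.9517 → ψ = 0.6149
Converged at ψ = 0.6149.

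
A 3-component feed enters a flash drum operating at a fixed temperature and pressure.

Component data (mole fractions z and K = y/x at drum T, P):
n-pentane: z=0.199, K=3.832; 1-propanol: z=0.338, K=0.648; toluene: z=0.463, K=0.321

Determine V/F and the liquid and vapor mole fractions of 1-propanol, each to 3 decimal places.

Newton–Raphson from V/F = 0.5:
  V/F = 0.500: g = -0.3871, g' = -0.824 → V/F = 0.030
  V/F = 0.030: g = 0.0775, g' = -1.618 → V/F = 0.078
  V/F = 0.078: g = 0.0068, g' = -1.351 → V/F = 0.083
Converged at V/F = 0.083.
Compositions from xᵢ = zᵢ/(1+V/F(Kᵢ−1)), yᵢ = Kᵢxᵢ:
  n-pentane: x = 0.161, y = 0.617
  1-propanol: x = 0.348, y = 0.226
  toluene: x = 0.491, y = 0.158

V/F = 0.083, x_1-propanol = 0.348, y_1-propanol = 0.226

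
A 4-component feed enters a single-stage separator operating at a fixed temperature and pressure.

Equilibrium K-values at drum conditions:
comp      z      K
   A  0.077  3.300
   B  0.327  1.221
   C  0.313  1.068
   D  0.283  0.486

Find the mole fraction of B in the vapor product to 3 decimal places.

y_B = 0.368

Rachford–Rice: g(V/F) = Σ zᵢ(Kᵢ−1)/(1+V/F(Kᵢ−1)) = 0.
Check two-phase: ΣzᵢKᵢ = 1.125 > 1 and Σzᵢ/Kᵢ = 1.167 > 1, so g(0) = 0.125 > 0 and g(1) = -0.167 < 0.
Newton iteration, V/F⁰ = 0.45:
  V/F = 0.450: g = -0.0158, g' = -0.239 → V/F = 0.384
  V/F = 0.384: g = 0.0002, g' = -0.246 → V/F = 0.385
Converged at V/F = 0.385.
Compositions from xᵢ = zᵢ/(1+V/F(Kᵢ−1)), yᵢ = Kᵢxᵢ:
  A: x = 0.041, y = 0.135
  B: x = 0.301, y = 0.368
  C: x = 0.305, y = 0.326
  D: x = 0.353, y = 0.171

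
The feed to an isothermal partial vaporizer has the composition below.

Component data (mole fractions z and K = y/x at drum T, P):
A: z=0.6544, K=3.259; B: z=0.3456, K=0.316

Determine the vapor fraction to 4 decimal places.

ψ = 0.8037

Binary case is linear: z₁(K₁−1)(1+ψ(K₂−1)) + z₂(K₂−1)(1+ψ(K₁−1)) = 0
⇒ ψ = [z₁(K₁−1)+z₂(K₂−1)] / [−(K₁−1)(K₂−1)] = 1.24190/1.54516 = 0.8037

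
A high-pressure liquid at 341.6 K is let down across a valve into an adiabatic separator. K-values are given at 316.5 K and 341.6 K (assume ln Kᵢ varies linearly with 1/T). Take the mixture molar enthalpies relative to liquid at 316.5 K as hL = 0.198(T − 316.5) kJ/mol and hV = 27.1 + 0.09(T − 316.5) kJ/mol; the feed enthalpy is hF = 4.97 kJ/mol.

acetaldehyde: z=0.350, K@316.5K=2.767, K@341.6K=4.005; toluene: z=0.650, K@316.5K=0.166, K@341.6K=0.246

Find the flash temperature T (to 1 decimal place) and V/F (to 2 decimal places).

T = 324.6 K, V/F = 0.13

Adiabatic flash: solve Rachford–Rice at each trial T, then check hF = ψ·hV(T) + (1−ψ)·hL(T).
  T = 316.5 K: K = (2.767, 0.166), RR gives ψ = 0.052, H_out = 1.404 kJ/mol
  T = 341.6 K: K = (4.005, 0.246), RR gives ψ = 0.248, H_out = 11.016 kJ/mol
  T = 329.1 K: K = (3.355, 0.204), RR gives ψ = 0.164, H_out = 6.705 kJ/mol
  T = 322.8 K: K = (3.053, 0.184), RR gives ψ = 0.112, H_out = 4.217 kJ/mol
  T = 326.0 K: K = (3.204, 0.194), RR gives ψ = 0.139, H_out = 5.514 kJ/mol
  T = 324.4 K: K = (3.128, 0.189), RR gives ψ = 0.126, H_out = 4.875 kJ/mol
Linear interpolation between T = 324.4 (H_out = 4.875) and T = 326.0 (H_out = 5.514) on hF = 4.97 gives T ≈ 324.6 K, at which ψ = 0.13.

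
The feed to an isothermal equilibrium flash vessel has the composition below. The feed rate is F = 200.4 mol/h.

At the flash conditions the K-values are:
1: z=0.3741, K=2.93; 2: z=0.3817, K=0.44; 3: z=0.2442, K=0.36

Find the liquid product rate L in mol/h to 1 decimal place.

Rachford–Rice: g(ψ) = Σ zᵢ(Kᵢ−1)/(1+ψ(Kᵢ−1)) = 0.
g(0) = ΣzᵢKᵢ − 1 = 0.3520 and g(1) = 1 − Σzᵢ/Kᵢ = -0.6735, so a root lies in (0, 1).
Newton–Raphson from ψ = 0.5:
  ψ = 0.5000: g = -0.15928, g' = -0.8081 → ψ = 0.3029
  ψ = 0.3029: g = 0.00435, g' = -0.8825 → ψ = 0.3078
Converged at ψ = 0.3078.
Then V = ψ·F = 0.3078·200.4 = 61.7 mol/h and L = F − V = 138.7 mol/h.

L = 138.7 mol/h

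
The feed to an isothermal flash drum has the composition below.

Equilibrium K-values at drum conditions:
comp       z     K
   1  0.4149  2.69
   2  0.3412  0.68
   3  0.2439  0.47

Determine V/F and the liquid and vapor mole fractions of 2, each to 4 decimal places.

Iterate (Newton) starting at V/F = 0.5:
  V/F = 0.5000: g = 0.07419, g' = -0.5245 → V/F = 0.6415
  V/F = 0.6415: g = 0.00321, g' = -0.4854 → V/F = 0.6481
Converged at V/F = 0.6481.
Compositions from xᵢ = zᵢ/(1+V/F(Kᵢ−1)), yᵢ = Kᵢxᵢ:
  1: x = 0.1980, y = 0.5327
  2: x = 0.4305, y = 0.2927
  3: x = 0.3715, y = 0.1746

V/F = 0.6481, x_2 = 0.4305, y_2 = 0.2927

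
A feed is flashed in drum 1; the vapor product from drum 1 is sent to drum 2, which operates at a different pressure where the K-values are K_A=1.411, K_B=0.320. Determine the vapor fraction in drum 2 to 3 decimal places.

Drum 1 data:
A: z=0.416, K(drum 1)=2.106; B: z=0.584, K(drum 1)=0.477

V/F (drum 2) = 0.206

Drum 1:
Iterate (Newton) starting at ψ₁ = 0.68:
  ψ₁ = 0.680: g = -0.2114, g' = -0.550 → ψ₁ = 0.296
  ψ₁ = 0.296: g = -0.0147, g' = -0.512 → ψ₁ = 0.267
Converged at ψ₁ = 0.267.
Drum-1 compositions:
  A: x = 0.321, y = 0.676
  B: x = 0.679, y = 0.324
Drum-2 feed = drum-1 vapor: z₂ = (0.6761, 0.3239).
Drum 2:
Let ψ₂ = V/F and solve Σ zᵢ(Kᵢ−1)/(1+ψ₂(Kᵢ−1)) = 0.
Feasibility: ΣzᵢKᵢ = 1.058, Σzᵢ/Kᵢ = 1.491 — both > 1, two phases present.
Newton iteration, ψ₂⁰ = 0.5:
  ψ₂ = 0.500: g = -0.1031, g' = -0.422 → ψ₂ = 0.256
  ψ₂ = 0.256: g = -0.0151, g' = -0.313 → ψ₂ = 0.207
  ψ₂ = 0.207: g = -0.0003, g' = -0.300 → ψ₂ = 0.206
Converged at ψ₂ = 0.206.
  A: x = 0.623, y = 0.879
  B: x = 0.377, y = 0.121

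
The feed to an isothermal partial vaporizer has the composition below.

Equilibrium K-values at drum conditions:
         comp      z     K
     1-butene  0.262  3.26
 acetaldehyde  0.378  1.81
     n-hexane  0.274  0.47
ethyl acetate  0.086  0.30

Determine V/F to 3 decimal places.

Rachford–Rice: g(V/F) = Σ zᵢ(Kᵢ−1)/(1+V/F(Kᵢ−1)) = 0.
Check two-phase: ΣzᵢKᵢ = 1.693 > 1 and Σzᵢ/Kᵢ = 1.159 > 1, so g(0) = 0.693 > 0 and g(1) = -0.159 < 0.
Newton–Raphson from V/F = 0.5:
  V/F = 0.500: g = 0.2057, g' = -0.663 → V/F = 0.810
  V/F = 0.810: g = 0.0003, g' = -0.719 → V/F = 0.811
Converged at V/F = 0.811.

V/F = 0.811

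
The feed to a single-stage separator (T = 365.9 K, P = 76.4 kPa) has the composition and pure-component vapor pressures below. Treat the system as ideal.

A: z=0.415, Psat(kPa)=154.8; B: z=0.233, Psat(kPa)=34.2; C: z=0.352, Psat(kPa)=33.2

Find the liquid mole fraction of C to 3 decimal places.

x_C = 0.390

Raoult's law: Kᵢ = Pᵢˢᵃᵗ/P = Pᵢˢᵃᵗ/76.4.
  K_A = 154.8/76.4 = 2.02618, K_B = 34.2/76.4 = 0.44764, K_C = 33.2/76.4 = 0.43455
Rachford–Rice: g(β) = Σ zᵢ(Kᵢ−1)/(1+β(Kᵢ−1)) = 0.
g(0) = ΣzᵢKᵢ − 1 = 0.098 and g(1) = 1 − Σzᵢ/Kᵢ = -0.535, so a root lies in (0, 1).
Newton iteration, β⁰ = 0.5:
  β = 0.500: g = -0.1738, g' = -0.545 → β = 0.181
  β = 0.181: g = -0.0057, g' = -0.538 → β = 0.171
Converged at β = 0.171.
Compositions from xᵢ = zᵢ/(1+β(Kᵢ−1)), yᵢ = Kᵢxᵢ:
  A: x = 0.353, y = 0.716
  B: x = 0.257, y = 0.115
  C: x = 0.390, y = 0.169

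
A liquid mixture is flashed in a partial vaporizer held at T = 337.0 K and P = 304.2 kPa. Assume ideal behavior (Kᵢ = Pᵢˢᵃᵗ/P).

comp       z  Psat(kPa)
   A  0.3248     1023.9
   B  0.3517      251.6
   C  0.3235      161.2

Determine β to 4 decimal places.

Raoult's law: Kᵢ = Pᵢˢᵃᵗ/P = Pᵢˢᵃᵗ/304.2.
  K_A = 1023.9/304.2 = 3.365878, K_B = 251.6/304.2 = 0.827087, K_C = 161.2/304.2 = 0.529915
Let β = V/F and solve Σ zᵢ(Kᵢ−1)/(1+β(Kᵢ−1)) = 0.
Check two-phase: ΣzᵢKᵢ = 1.5556 > 1 and Σzᵢ/Kᵢ = 1.1322 > 1, so g(0) = 0.5556 > 0 and g(1) = -0.1322 < 0.
Newton iteration, β⁰ = 0.5:
  β = 0.5000: g = 0.08665, g' = -0.5163 → β = 0.6678
  β = 0.6678: g = 0.00743, g' = -0.4384 → β = 0.6848
  β = 0.6848: g = 0.00004, g' = -0.4338 → β = 0.6849
Converged at β = 0.6849.

β = 0.6849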